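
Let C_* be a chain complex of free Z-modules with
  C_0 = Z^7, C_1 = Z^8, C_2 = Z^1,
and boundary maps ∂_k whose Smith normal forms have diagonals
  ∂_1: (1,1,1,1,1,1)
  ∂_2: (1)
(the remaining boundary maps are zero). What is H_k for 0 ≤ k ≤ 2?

H_0: b_0 = 7 − 0 − 6 = 1; torsion from ∂_1 factors > 1: none. So H_0 = Z.
H_1: b_1 = 8 − 6 − 1 = 1; torsion from ∂_2 factors > 1: none. So H_1 = Z.
H_2: b_2 = 1 − 1 − 0 = 0; torsion from ∂_3 factors > 1: none. So H_2 = 0.

H_0 = Z,  H_1 = Z,  H_2 = 0.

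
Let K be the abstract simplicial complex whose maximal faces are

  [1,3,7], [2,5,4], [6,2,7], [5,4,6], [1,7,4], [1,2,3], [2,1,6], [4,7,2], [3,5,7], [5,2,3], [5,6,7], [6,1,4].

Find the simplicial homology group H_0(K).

H_0 = Z.

Order the vertices as 1 < 2 < 3 < 4 < 5 < 6 < 7. Listing each simplex with vertices in this order, K has dimension 2 with simplices:

  0-simplices (7): [1], [2], [3], [4], [5], [6], [7]
  1-simplices (18): [1,2], [1,3], [1,4], [1,6], [1,7], [2,3], [2,4], [2,5], [2,6], [2,7], [3,5], [3,7], [4,5], [4,6], [4,7], [5,6], [5,7], [6,7]
  2-simplices (12): [1,2,3], [1,2,6], [1,3,7], [1,4,6], [1,4,7], [2,3,5], [2,4,5], [2,4,7], [2,6,7], [3,5,7], [4,5,6], [5,6,7]

giving chain groups C_0 ≅ Z^7, C_1 ≅ Z^18, C_2 ≅ Z^12.

The boundary map ∂_1: C_1 → C_0 sends each edge [p,q] (with p < q) to q − p. For instance
  ∂[4,5] = [5] − [4].
The 7×18 boundary matrix has rank 6 and Smith normal form diag(1,1,1,1,1,1).

The boundary map ∂_2: C_2 → C_1 sends each 2-simplex [p,q,r] to [q,r] − [p,r] + [p,q]. For instance
  ∂[2,6,7] = [6,7] − [2,7] + [2,6],
  ∂[1,4,7] = [4,7] − [1,7] + [1,4].
As a 18×12 matrix over Z this has rank 12, with invariant factors (1,1,1,1,1,1,1,1,1,1,1,2).

From H_k ≅ ker(∂_k) / im(∂_{k+1}) we obtain:

  H_0: rank C_0 − rank ∂_1 = 7 − 6 = 1, and the invariant factors of ∂_1 are all 1, so H_0 ≅ Z.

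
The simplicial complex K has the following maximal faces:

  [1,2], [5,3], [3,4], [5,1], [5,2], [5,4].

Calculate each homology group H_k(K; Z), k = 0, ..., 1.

H_0 ≅ Z,  H_1 ≅ Z^2.

K has 5 vertices, 6 edges.
rank ∂_0 = 0, rank ∂_1 = 4 ⇒ b_0 = 5 − 0 − 4 = 1; all invariant factors of ∂_1 are 1 so no torsion. So H_0 = Z.
rank ∂_1 = 4, rank ∂_2 = 0 ⇒ b_1 = 6 − 4 − 0 = 2. So H_1 = Z^2.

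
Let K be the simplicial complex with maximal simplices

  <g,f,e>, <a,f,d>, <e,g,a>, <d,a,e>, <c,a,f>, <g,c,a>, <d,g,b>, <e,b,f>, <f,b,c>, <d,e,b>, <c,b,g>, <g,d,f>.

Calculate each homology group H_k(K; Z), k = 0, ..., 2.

Take the total order a < b < c < d < e < f < g on the vertex set. Then K (dimension 2) consists of the simplices:

  0-simplices (7): a, b, c, d, e, f, g
  1-simplices (18): ac, ad, ae, af, ag, bc, bd, be, bf, bg, cf, cg, de, df, dg, ef, eg, fg
  2-simplices (12): acf, acg, ade, adf, aeg, bcf, bcg, bde, bdg, bef, dfg, efg

Hence C_0 ≅ Z^7, C_1 ≅ Z^18, C_2 ≅ Z^12.

Boundary ∂_1: C_1 → C_0 maps an edge to its endpoints' difference, ∂[p,q] = q − p.
The 7×18 boundary matrix has rank 6 and Smith normal form diag(1,1,1,1,1,1).

Boundary ∂_2: C_2 → C_1 maps a triangle to the signed sum of its edges. For instance
  ∂adf = df − af + ad,
  ∂aeg = eg − ag + ae.
The 18×12 boundary matrix has rank 12 and Smith normal form diag(1,1,1,1,1,1,1,1,1,1,1,2).

Now H_k = ker ∂_k / im ∂_{k+1}, so:

  H_0: rank C_0 − rank ∂_1 = 7 − 6 = 1, and the invariant factors of ∂_1 are all 1, so H_0 ≅ Z.
  H_1: rank ker ∂_1 − rank ∂_2 = (18 − 6) − 12 = 0, and ∂_2 has invariant factor 2 > 1, so H_1 ≅ Z_2.
  H_2: rank ker ∂_2 − rank ∂_3 = (12 − 12) − 0 = 0, and there is no ∂_3, so H_2 ≅ 0.

H_0 ≅ Z,  H_1 ≅ Z_2,  H_2 = 0.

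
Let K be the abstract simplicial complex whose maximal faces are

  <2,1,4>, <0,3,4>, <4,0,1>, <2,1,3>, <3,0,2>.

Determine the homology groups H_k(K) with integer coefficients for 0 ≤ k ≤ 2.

Order the vertices as 0 < 1 < 2 < 3 < 4. Listing each simplex with vertices in this order, K has dimension 2 with simplices:

  0-simplices (5): [0], [1], [2], [3], [4]
  1-simplices (10): [0,1], [0,2], [0,3], [0,4], [1,2], [1,3], [1,4], [2,3], [2,4], [3,4]
  2-simplices (5): [0,1,4], [0,2,3], [0,3,4], [1,2,3], [1,2,4]

so the chain groups are C_0 ≅ Z^5, C_1 ≅ Z^10, C_2 ≅ Z^5.

Boundary ∂_1: C_1 → C_0 is given by ∂[p,q] = [q] − [p]. For instance
  ∂[3,4] = [4] − [3].
The 5×10 boundary matrix has rank 4 and Smith normal form diag(1,1,1,1).

The boundary map ∂_2: C_2 → C_1 acts by ∂[p,q,r] = [q,r] − [p,r] + [p,q]. For instance
  ∂[0,3,4] = [3,4] − [0,4] + [0,3],
  ∂[1,2,4] = [2,4] − [1,4] + [1,2].
The 10×5 boundary matrix has rank 5 and Smith normal form diag(1,1,1,1,1).

From H_k ≅ ker(∂_k) / im(∂_{k+1}) we obtain:

  H_0: rank C_0 − rank ∂_1 = 5 − 4 = 1, and the invariant factors of ∂_1 are all 1, so H_0 ≅ Z.
  H_1: rank ker ∂_1 − rank ∂_2 = (10 − 4) − 5 = 1, and the invariant factors of ∂_2 are all 1, so H_1 ≅ Z.
  H_2: rank ker ∂_2 − rank ∂_3 = (5 − 5) − 0 = 0, and there is no ∂_3, so H_2 ≅ 0.

H_0 = Z,  H_1 = Z,  H_2 = 0.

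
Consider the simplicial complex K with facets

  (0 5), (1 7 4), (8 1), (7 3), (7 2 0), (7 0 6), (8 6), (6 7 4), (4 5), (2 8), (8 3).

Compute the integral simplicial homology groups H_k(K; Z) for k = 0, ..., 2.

Take the total order 0 < 1 < 2 < 3 < 4 < 5 < 6 < 7 < 8 on the vertex set. Then K (dimension 2) consists of the simplices:

  0-simplices (9): [0], [1], [2], [3], [4], [5], [6], [7], [8]
  1-simplices (16): [0,2], [0,5], [0,6], [0,7], [1,4], [1,7], [1,8], [2,7], [2,8], [3,7], [3,8], [4,5], [4,6], [4,7], [6,7], [6,8]
  2-simplices (4): [0,2,7], [0,6,7], [1,4,7], [4,6,7]

Hence C_0 ≅ Z^9, C_1 ≅ Z^16, C_2 ≅ Z^4.

Boundary ∂_1: C_1 → C_0 is given by ∂[p,q] = [q] − [p]. For instance
  ∂[3,7] = [7] − [3].
As a 9×16 matrix over Z this has rank 8, with invariant factors (1,1,1,1,1,1,1,1).

The boundary map ∂_2: C_2 → C_1 acts by ∂[p,q,r] = [q,r] − [p,r] + [p,q]. For instance
  ∂[0,2,7] = [2,7] − [0,7] + [0,2],
  ∂[0,6,7] = [6,7] − [0,7] + [0,6].
This gives a 16×4 integer matrix of rank 4; reducing to Smith normal form yields diagonal entries (1,1,1,1).

Reading off H_k = ker ∂_k / im ∂_{k+1}:

  H_0: rank C_0 − rank ∂_1 = 9 − 8 = 1, and the invariant factors of ∂_1 are all 1, so H_0 ≅ Z.
  H_1: rank ker ∂_1 − rank ∂_2 = (16 − 8) − 4 = 4, and the invariant factors of ∂_2 are all 1, so H_1 ≅ Z^4.
  H_2: rank ker ∂_2 − rank ∂_3 = (4 − 4) − 0 = 0, and there is no ∂_3, so H_2 ≅ 0.

H_0 = Z,  H_1 = Z^4,  H_2 = 0.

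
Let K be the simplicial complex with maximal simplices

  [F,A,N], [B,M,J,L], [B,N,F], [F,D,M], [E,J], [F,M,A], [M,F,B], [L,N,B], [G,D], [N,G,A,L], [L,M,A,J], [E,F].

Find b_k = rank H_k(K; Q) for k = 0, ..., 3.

K has 10 vertices, 24 edges, 17 triangles, 3 3-simplices.
rank ∂_0 = 0, rank ∂_1 = 9 ⇒ b_0 = 10 − 0 − 9 = 1; all invariant factors of ∂_1 are 1 so no torsion. So H_0 ≅ Z.
rank ∂_1 = 9, rank ∂_2 = 13 ⇒ b_1 = 24 − 9 − 13 = 2; all invariant factors of ∂_2 are 1 so no torsion. So H_1 ≅ Z^2.
rank ∂_2 = 13, rank ∂_3 = 3 ⇒ b_2 = 17 − 13 − 3 = 1; all invariant factors of ∂_3 are 1 so no torsion. So H_2 ≅ Z.
rank ∂_3 = 3, rank ∂_4 = 0 ⇒ b_3 = 3 − 3 − 0 = 0. So H_3 ≅ 0.

b_0 = 1, b_1 = 2, b_2 = 1, b_3 = 0.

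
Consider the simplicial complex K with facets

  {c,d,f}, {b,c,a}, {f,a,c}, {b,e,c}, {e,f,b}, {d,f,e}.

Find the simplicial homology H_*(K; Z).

H_0 ≅ Z,  H_1 ≅ Z,  H_2 = 0.

Take the total order a < b < c < d < e < f on the vertex set. Then K (dimension 2) consists of the simplices:

  0-simplices (6): a, b, c, d, e, f
  1-simplices (12): ab, ac, af, bc, be, bf, cd, ce, cf, de, df, ef
  2-simplices (6): abc, acf, bce, bef, cdf, def

giving chain groups C_0 ≅ Z^6, C_1 ≅ Z^12, C_2 ≅ Z^6.

∂_1: C_1 → C_0 maps an edge to its endpoints' difference, ∂[p,q] = q − p. For instance
  ∂bf = f − b.
The resulting 6×12 matrix has rank 5, and its Smith normal form has invariant factors (1,1,1,1,1).

∂_2: C_2 → C_1 maps a triangle to the signed sum of its edges. For instance
  ∂acf = cf − af + ac,
  ∂abc = bc − ac + ab.
The resulting 12×6 matrix has rank 6, and its Smith normal form has invariant factors (1,1,1,1,1,1).

Computing H_k = (kernel of ∂_k) / (image of ∂_{k+1}):

  H_0: rank C_0 − rank ∂_1 = 6 − 5 = 1, and the invariant factors of ∂_1 are all 1, so H_0 = Z.
  H_1: rank ker ∂_1 − rank ∂_2 = (12 − 5) − 6 = 1, and the invariant factors of ∂_2 are all 1, so H_1 = Z.
  H_2: rank ker ∂_2 − rank ∂_3 = (6 − 6) − 0 = 0, and there is no ∂_3, so H_2 = 0.

As a check, the Euler characteristic is 6 − 12 + 6 = 0, which agrees with 1 − 1 + 0 = 0.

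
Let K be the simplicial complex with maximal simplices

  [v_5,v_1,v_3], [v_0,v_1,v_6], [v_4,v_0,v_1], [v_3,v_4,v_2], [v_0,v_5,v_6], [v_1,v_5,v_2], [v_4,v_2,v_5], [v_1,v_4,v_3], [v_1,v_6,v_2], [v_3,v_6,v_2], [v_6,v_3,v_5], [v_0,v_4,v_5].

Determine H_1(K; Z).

H_1 ≅ Z/2.

We work with the vertex ordering v_0 < v_1 < v_2 < v_3 < v_4 < v_5 < v_6. The simplices of K, each written with vertices in increasing order, are:

  0-simplices (7): [v_0], [v_1], [v_2], [v_3], [v_4], [v_5], [v_6]
  1-simplices (18): (18 of them)
  2-simplices (12): (12 of them)

so the chain groups are C_0 ≅ Z^7, C_1 ≅ Z^18, C_2 ≅ Z^12.

The boundary map ∂_1: C_1 → C_0 maps an edge to its endpoints' difference, ∂[p,q] = q − p.
The resulting 7×18 matrix has rank 6, and its Smith normal form has invariant factors (1,1,1,1,1,1).

Boundary ∂_2: C_2 → C_1 acts by ∂[p,q,r] = [q,r] − [p,r] + [p,q]. For instance
  ∂[v_0,v_1,v_6] = [v_1,v_6] − [v_0,v_6] + [v_0,v_1],
  ∂[v_1,v_3,v_5] = [v_3,v_5] − [v_1,v_5] + [v_1,v_3].
This gives a 18×12 integer matrix of rank 12; reducing to Smith normal form yields diagonal entries (1,1,1,1,1,1,1,1,1,1,1,2).

Now H_k = ker ∂_k / im ∂_{k+1}, so:

  H_1: rank ker ∂_1 − rank ∂_2 = (18 − 6) − 12 = 0, and ∂_2 has invariant factor 2 > 1, so H_1 = Z/2.

(K is a triangulation of the real projective plane RP^2.)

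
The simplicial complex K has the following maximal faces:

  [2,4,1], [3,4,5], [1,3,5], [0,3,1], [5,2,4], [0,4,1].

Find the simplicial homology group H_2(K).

Fix the vertex order 0 < 1 < 2 < 3 < 4 < 5 and write every simplex with vertices in increasing order. Then dim K = 2 and the simplices of K are:

  0-simplices (6): [0], [1], [2], [3], [4], [5]
  1-simplices (12): [0,1], [0,3], [0,4], [1,2], [1,3], [1,4], [1,5], [2,4], [2,5], [3,4], [3,5], [4,5]
  2-simplices (6): [0,1,3], [0,1,4], [1,2,4], [1,3,5], [2,4,5], [3,4,5]

Hence C_0 ≅ Z^6, C_1 ≅ Z^12, C_2 ≅ Z^6.

Boundary ∂_1: C_1 → C_0 sends each edge [p,q] (with p < q) to q − p.
The 6×12 boundary matrix has rank 5 and Smith normal form diag(1,1,1,1,1).

The boundary map ∂_2: C_2 → C_1 acts by ∂[p,q,r] = [q,r] − [p,r] + [p,q]. For instance
  ∂[1,3,5] = [3,5] − [1,5] + [1,3],
  ∂[0,1,4] = [1,4] − [0,4] + [0,1].
As a 12×6 matrix over Z this has rank 6, with invariant factors (1,1,1,1,1,1).

Reading off H_k = ker ∂_k / im ∂_{k+1}:

  H_2: rank ker ∂_2 − rank ∂_3 = (6 − 6) − 0 = 0, and there is no ∂_3, so H_2 ≅ 0.

H_2 ≅ 0.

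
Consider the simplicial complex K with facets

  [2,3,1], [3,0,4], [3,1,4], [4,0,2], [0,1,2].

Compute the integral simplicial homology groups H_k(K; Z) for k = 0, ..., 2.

H_0 = Z,  H_1 = Z,  H_2 = 0.

Order the vertices as 0 < 1 < 2 < 3 < 4. Listing each simplex with vertices in this order, K has dimension 2 with simplices:

  0-simplices (5): [0], [1], [2], [3], [4]
  1-simplices (10): [0,1], [0,2], [0,3], [0,4], [1,2], [1,3], [1,4], [2,3], [2,4], [3,4]
  2-simplices (5): [0,1,2], [0,2,4], [0,3,4], [1,2,3], [1,3,4]

so the chain groups are C_0 ≅ Z^5, C_1 ≅ Z^10, C_2 ≅ Z^5.

Boundary ∂_1: C_1 → C_0 maps an edge to its endpoints' difference, ∂[p,q] = q − p.
The resulting 5×10 matrix has rank 4, and its Smith normal form has invariant factors (1,1,1,1).

The boundary map ∂_2: C_2 → C_1 acts by ∂[p,q,r] = [q,r] − [p,r] + [p,q]. For instance
  ∂[0,1,2] = [1,2] − [0,2] + [0,1],
  ∂[1,2,3] = [2,3] − [1,3] + [1,2].
The resulting 10×5 matrix has rank 5, and its Smith normal form has invariant factors (1,1,1,1,1).

Now H_k = ker ∂_k / im ∂_{k+1}, so:

  H_0: rank C_0 − rank ∂_1 = 5 − 4 = 1, and the invariant factors of ∂_1 are all 1, so H_0 = Z.
  H_1: rank ker ∂_1 − rank ∂_2 = (10 − 4) − 5 = 1, and the invariant factors of ∂_2 are all 1, so H_1 = Z.
  H_2: rank ker ∂_2 − rank ∂_3 = (5 − 5) − 0 = 0, and there is no ∂_3, so H_2 = 0.

(K is a triangulation of the Möbius band.)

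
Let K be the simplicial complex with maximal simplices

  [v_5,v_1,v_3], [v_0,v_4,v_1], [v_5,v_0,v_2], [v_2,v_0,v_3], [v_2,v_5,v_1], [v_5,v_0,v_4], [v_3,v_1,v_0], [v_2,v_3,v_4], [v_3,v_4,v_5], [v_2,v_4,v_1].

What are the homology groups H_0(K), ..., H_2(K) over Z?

H_0 ≅ Z,  H_1 ≅ Z_2,  H_2 = 0.

Order the vertices as v_0 < v_1 < v_2 < v_3 < v_4 < v_5. Listing each simplex with vertices in this order, K has dimension 2 with simplices:

  0-simplices (6): [v_0], [v_1], [v_2], [v_3], [v_4], [v_5]
  1-simplices (15): (15 of them)
  2-simplices (10): [v_0,v_1,v_3], [v_0,v_1,v_4], [v_0,v_2,v_3], [v_0,v_2,v_5], [v_0,v_4,v_5], [v_1,v_2,v_4], [v_1,v_2,v_5], [v_1,v_3,v_5], [v_2,v_3,v_4], [v_3,v_4,v_5]

so the chain groups are C_0 ≅ Z^6, C_1 ≅ Z^15, C_2 ≅ Z^10.

Boundary ∂_1: C_1 → C_0 is given by ∂[p,q] = [q] − [p].
As a 6×15 matrix over Z this has rank 5, with invariant factors (1,1,1,1,1).

∂_2: C_2 → C_1 sends each 2-simplex [p,q,r] to [q,r] − [p,r] + [p,q]. For instance
  ∂[v_0,v_1,v_3] = [v_1,v_3] − [v_0,v_3] + [v_0,v_1],
  ∂[v_0,v_1,v_4] = [v_1,v_4] − [v_0,v_4] + [v_0,v_1].
The resulting 15×10 matrix has rank 10, and its Smith normal form has invariant factors (1,1,1,1,1,1,1,1,1,2).

Reading off H_k = ker ∂_k / im ∂_{k+1}:

  H_0: rank C_0 − rank ∂_1 = 6 − 5 = 1, and the invariant factors of ∂_1 are all 1, so H_0 = Z.
  H_1: rank ker ∂_1 − rank ∂_2 = (15 − 5) − 10 = 0, and ∂_2 has invariant factor 2 > 1, so H_1 = Z_2.
  H_2: rank ker ∂_2 − rank ∂_3 = (10 − 10) − 0 = 0, and there is no ∂_3, so H_2 = 0.

As a check, the Euler characteristic is 6 − 15 + 10 = 1, which agrees with 1 − 0 + 0 = 1.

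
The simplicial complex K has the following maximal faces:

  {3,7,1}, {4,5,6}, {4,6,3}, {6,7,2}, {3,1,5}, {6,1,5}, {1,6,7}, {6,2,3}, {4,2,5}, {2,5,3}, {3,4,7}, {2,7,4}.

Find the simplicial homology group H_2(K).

We work with the vertex ordering 1 < 2 < 3 < 4 < 5 < 6 < 7. The simplices of K, each written with vertices in increasing order, are:

  0-simplices (7): [1], [2], [3], [4], [5], [6], [7]
  1-simplices (18): [1,3], [1,5], [1,6], [1,7], [2,3], [2,4], [2,5], [2,6], [2,7], [3,4], [3,5], [3,6], [3,7], [4,5], [4,6], [4,7], [5,6], [6,7]
  2-simplices (12): [1,3,5], [1,3,7], [1,5,6], [1,6,7], [2,3,5], [2,3,6], [2,4,5], [2,4,7], [2,6,7], [3,4,6], [3,4,7], [4,5,6]

giving chain groups C_0 ≅ Z^7, C_1 ≅ Z^18, C_2 ≅ Z^12.

∂_1: C_1 → C_0 is given by ∂[p,q] = [q] − [p]. For instance
  ∂[1,5] = [5] − [1].
As a 7×18 matrix over Z this has rank 6, with invariant factors (1,1,1,1,1,1).

Boundary ∂_2: C_2 → C_1 acts by ∂[p,q,r] = [q,r] − [p,r] + [p,q]. For instance
  ∂[1,5,6] = [5,6] − [1,6] + [1,5],
  ∂[1,3,7] = [3,7] − [1,7] + [1,3].
This gives a 18×12 integer matrix of rank 12; reducing to Smith normal form yields diagonal entries (1,1,1,1,1,1,1,1,1,1,1,2).

Now H_k = ker ∂_k / im ∂_{k+1}, so:

  H_2: rank ker ∂_2 − rank ∂_3 = (12 − 12) − 0 = 0, and there is no ∂_3, so H_2 ≅ 0.

H_2 = 0.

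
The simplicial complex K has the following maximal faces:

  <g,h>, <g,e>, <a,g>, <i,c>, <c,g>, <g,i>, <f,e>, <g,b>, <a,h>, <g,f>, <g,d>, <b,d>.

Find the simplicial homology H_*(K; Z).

Take the total order a < b < c < d < e < f < g < h < i on the vertex set. Then K (dimension 1) consists of the simplices:

  0-simplices (9): a, b, c, d, e, f, g, h, i
  1-simplices (12): ag, ah, bd, bg, cg, ci, dg, ef, eg, fg, gh, gi

so the chain groups are C_0 ≅ Z^9, C_1 ≅ Z^12.

Boundary ∂_1: C_1 → C_0 is given by ∂[p,q] = [q] − [p].
As a 9×12 matrix over Z this has rank 8, with invariant factors (1,1,1,1,1,1,1,1).

Reading off H_k = ker ∂_k / im ∂_{k+1}:

  H_0: rank C_0 − rank ∂_1 = 9 − 8 = 1, and the invariant factors of ∂_1 are all 1, so H_0 ≅ Z.
  H_1: rank ker ∂_1 − rank ∂_2 = (12 − 8) − 0 = 4, and there is no ∂_2, so H_1 ≅ Z^4.

As a check, the Euler characteristic is 9 − 12 = -3, which agrees with 1 − 4 = -3.
(K is a triangulation of a wedge of 4 circles.)

H_0 = Z,  H_1 = Z^4.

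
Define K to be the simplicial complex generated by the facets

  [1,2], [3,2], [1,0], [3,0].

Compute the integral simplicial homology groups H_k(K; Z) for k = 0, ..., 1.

H_0 = Z,  H_1 = Z.

Fix the vertex order 0 < 1 < 2 < 3 and write every simplex with vertices in increasing order. Then dim K = 1 and the simplices of K are:

  0-simplices (4): [0], [1], [2], [3]
  1-simplices (4): [0,1], [0,3], [1,2], [2,3]

so the chain groups are C_0 ≅ Z^4, C_1 ≅ Z^4.

The boundary map ∂_1: C_1 → C_0 is given by ∂[p,q] = [q] − [p]. For instance
  ∂[0,1] = [1] − [0].
The 4×4 boundary matrix has rank 3 and Smith normal form diag(1,1,1).

From H_k ≅ ker(∂_k) / im(∂_{k+1}) we obtain:

  H_0: rank C_0 − rank ∂_1 = 4 − 3 = 1, and the invariant factors of ∂_1 are all 1, so H_0 = Z.
  H_1: rank ker ∂_1 − rank ∂_2 = (4 − 3) − 0 = 1, and there is no ∂_2, so H_1 = Z.

As a check, the Euler characteristic is 4 − 4 = 0, which agrees with 1 − 1 = 0.
(K is a triangulation of the circle S^1.)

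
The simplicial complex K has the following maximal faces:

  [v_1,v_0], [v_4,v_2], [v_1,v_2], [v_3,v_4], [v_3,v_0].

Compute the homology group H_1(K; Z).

Order the vertices as v_0 < v_1 < v_2 < v_3 < v_4. Listing each simplex with vertices in this order, K has dimension 1 with simplices:

  0-simplices (5): [v_0], [v_1], [v_2], [v_3], [v_4]
  1-simplices (5): [v_0,v_1], [v_0,v_3], [v_1,v_2], [v_2,v_4], [v_3,v_4]

Hence C_0 ≅ Z^5, C_1 ≅ Z^5.

Boundary ∂_1: C_1 → C_0 is given by ∂[p,q] = [q] − [p]. For instance
  ∂[v_3,v_4] = [v_4] − [v_3].
The 5×5 boundary matrix has rank 4 and Smith normal form diag(1,1,1,1).

Now H_k = ker ∂_k / im ∂_{k+1}, so:

  H_1: rank ker ∂_1 − rank ∂_2 = (5 − 4) − 0 = 1, and there is no ∂_2, so H_1 ≅ Z.

H_1 ≅ Z.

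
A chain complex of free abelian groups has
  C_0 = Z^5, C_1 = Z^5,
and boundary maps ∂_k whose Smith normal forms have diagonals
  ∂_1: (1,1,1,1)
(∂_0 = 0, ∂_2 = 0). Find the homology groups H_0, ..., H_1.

H_0: b_0 = 5 − 0 − 4 = 1; torsion from ∂_1 factors > 1: none. So H_0 = Z.
H_1: b_1 = 5 − 4 − 0 = 1; torsion from ∂_2 factors > 1: none. So H_1 = Z.

H_0 = Z,  H_1 = Z.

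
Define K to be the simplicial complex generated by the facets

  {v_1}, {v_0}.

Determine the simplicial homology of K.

H_0 ≅ Z^2.

Fix the vertex order v_0 < v_1 and write every simplex with vertices in increasing order. Then dim K = 0 and the simplices of K are:

  0-simplices (2): [v_0], [v_1]

giving chain groups C_0 ≅ Z^2.

Reading off H_k = ker ∂_k / im ∂_{k+1}:

  H_0: rank C_0 − rank ∂_1 = 2 − 0 = 2, and there is no ∂_1, so H_0 ≅ Z^2.

(K is a triangulation of a set of 2 points.)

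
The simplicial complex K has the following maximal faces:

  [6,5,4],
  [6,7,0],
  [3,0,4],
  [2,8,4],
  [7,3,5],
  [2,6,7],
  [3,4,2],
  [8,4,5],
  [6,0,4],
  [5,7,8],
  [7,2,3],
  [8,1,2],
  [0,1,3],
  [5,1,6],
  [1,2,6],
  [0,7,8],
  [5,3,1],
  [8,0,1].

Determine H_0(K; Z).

H_0 = Z.

We work with the vertex ordering 0 < 1 < 2 < 3 < 4 < 5 < 6 < 7 < 8. The simplices of K, each written with vertices in increasing order, are:

  0-simplices (9): [0], [1], [2], [3], [4], [5], [6], [7], [8]
  1-simplices (27): (27 of them)
  2-simplices (18): [0,1,3], [0,1,8], [0,3,4], [0,4,6], [0,6,7], [0,7,8], [1,2,6], [1,2,8], [1,3,5], [1,5,6], [2,3,4], [2,3,7], [2,4,8], [2,6,7], [3,5,7], [4,5,6], [4,5,8], [5,7,8]

so the chain groups are C_0 ≅ Z^9, C_1 ≅ Z^27, C_2 ≅ Z^18.

The boundary map ∂_1: C_1 → C_0 is given by ∂[p,q] = [q] − [p]. For instance
  ∂[0,1] = [1] − [0].
As a 9×27 matrix over Z this has rank 8, with invariant factors (1,1,1,1,1,1,1,1).

∂_2: C_2 → C_1 acts by ∂[p,q,r] = [q,r] − [p,r] + [p,q]. For instance
  ∂[1,3,5] = [3,5] − [1,5] + [1,3],
  ∂[3,5,7] = [5,7] − [3,7] + [3,5].
The 27×18 boundary matrix has rank 17 and Smith normal form diag(1,1,1,1,1,1,1,1,1,1,1,1,1,1,1,1,1).

From H_k ≅ ker(∂_k) / im(∂_{k+1}) we obtain:

  H_0: rank C_0 − rank ∂_1 = 9 − 8 = 1, and the invariant factors of ∂_1 are all 1, so H_0 = Z.

(K is a triangulation of the torus T^2.)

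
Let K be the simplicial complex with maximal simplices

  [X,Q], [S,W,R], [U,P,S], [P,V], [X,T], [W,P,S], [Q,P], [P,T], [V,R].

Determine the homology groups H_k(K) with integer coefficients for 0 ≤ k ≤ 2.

We work with the vertex ordering P < Q < R < S < T < U < V < W < X. The simplices of K, each written with vertices in increasing order, are:

  0-simplices (9): P, Q, R, S, T, U, V, W, X
  1-simplices (13): PQ, PS, PT, PU, PV, PW, QX, RS, RV, RW, SU, SW, TX
  2-simplices (3): PSU, PSW, RSW

so the chain groups are C_0 ≅ Z^9, C_1 ≅ Z^13, C_2 ≅ Z^3.

Boundary ∂_1: C_1 → C_0 maps an edge to its endpoints' difference, ∂[p,q] = q − p.
As a 9×13 matrix over Z this has rank 8, with invariant factors (1,1,1,1,1,1,1,1).

Boundary ∂_2: C_2 → C_1 acts by ∂[p,q,r] = [q,r] − [p,r] + [p,q]. For instance
  ∂PSU = SU − PU + PS,
  ∂PSW = SW − PW + PS.
The 13×3 boundary matrix has rank 3 and Smith normal form diag(1,1,1).

Reading off H_k = ker ∂_k / im ∂_{k+1}:

  H_0: rank C_0 − rank ∂_1 = 9 − 8 = 1, and the invariant factors of ∂_1 are all 1, so H_0 = Z.
  H_1: rank ker ∂_1 − rank ∂_2 = (13 − 8) − 3 = 2, and the invariant factors of ∂_2 are all 1, so H_1 = Z^2.
  H_2: rank ker ∂_2 − rank ∂_3 = (3 − 3) − 0 = 0, and there is no ∂_3, so H_2 = 0.

As a check, the Euler characteristic is 9 − 13 + 3 = -1, which agrees with 1 − 2 + 0 = -1.

H_0 = Z,  H_1 = Z^2,  H_2 = 0.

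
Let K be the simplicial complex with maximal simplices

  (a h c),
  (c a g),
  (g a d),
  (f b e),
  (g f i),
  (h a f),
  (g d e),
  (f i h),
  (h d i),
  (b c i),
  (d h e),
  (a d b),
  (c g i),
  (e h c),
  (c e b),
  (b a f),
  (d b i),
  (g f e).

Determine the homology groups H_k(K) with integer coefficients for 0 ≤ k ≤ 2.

Take the total order a < b < c < d < e < f < g < h < i on the vertex set. Then K (dimension 2) consists of the simplices:

  0-simplices (9): a, b, c, d, e, f, g, h, i
  1-simplices (27): ab, ac, ad, af, ag, ah, bc, bd, be, bf, bi, ce, cg, ch, ci, de, dg, dh, di, ef, eg, eh, fg, fh, fi, gi, hi
  2-simplices (18): abd, abf, acg, ach, adg, afh, bce, bci, bdi, bef, ceh, cgi, deg, deh, dhi, efg, fgi, fhi

Hence C_0 ≅ Z^9, C_1 ≅ Z^27, C_2 ≅ Z^18.

The boundary map ∂_1: C_1 → C_0 sends each edge [p,q] (with p < q) to q − p. For instance
  ∂bf = f − b.
This gives a 9×27 integer matrix of rank 8; reducing to Smith normal form yields diagonal entries (1,1,1,1,1,1,1,1).

The boundary map ∂_2: C_2 → C_1 sends each 2-simplex [p,q,r] to [q,r] − [p,r] + [p,q]. For instance
  ∂ach = ch − ah + ac,
  ∂abf = bf − af + ab.
The resulting 27×18 matrix has rank 17, and its Smith normal form has invariant factors (1,1,1,1,1,1,1,1,1,1,1,1,1,1,1,1,1).

Reading off H_k = ker ∂_k / im ∂_{k+1}:

  H_0: rank C_0 − rank ∂_1 = 9 − 8 = 1, and the invariant factors of ∂_1 are all 1, so H_0 ≅ Z.
  H_1: rank ker ∂_1 − rank ∂_2 = (27 − 8) − 17 = 2, and the invariant factors of ∂_2 are all 1, so H_1 ≅ Z^2.
  H_2: rank ker ∂_2 − rank ∂_3 = (18 − 17) − 0 = 1, and there is no ∂_3, so H_2 ≅ Z.

As a check, the Euler characteristic is 9 − 27 + 18 = 0, which agrees with 1 − 2 + 1 = 0.

H_0 ≅ Z,  H_1 ≅ Z^2,  H_2 ≅ Z.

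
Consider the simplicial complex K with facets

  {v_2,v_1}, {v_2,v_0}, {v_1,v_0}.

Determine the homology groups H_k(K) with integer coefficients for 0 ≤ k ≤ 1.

H_0 ≅ Z,  H_1 ≅ Z.

We work with the vertex ordering v_0 < v_1 < v_2. The simplices of K, each written with vertices in increasing order, are:

  0-simplices (3): [v_0], [v_1], [v_2]
  1-simplices (3): [v_0,v_1], [v_0,v_2], [v_1,v_2]

giving chain groups C_0 ≅ Z^3, C_1 ≅ Z^3.

∂_1: C_1 → C_0 is given by ∂[p,q] = [q] − [p].
As a 3×3 matrix over Z this has rank 2, with invariant factors (1,1).

Reading off H_k = ker ∂_k / im ∂_{k+1}:

  H_0: rank C_0 − rank ∂_1 = 3 − 2 = 1, and the invariant factors of ∂_1 are all 1, so H_0 = Z.
  H_1: rank ker ∂_1 − rank ∂_2 = (3 − 2) − 0 = 1, and there is no ∂_2, so H_1 = Z.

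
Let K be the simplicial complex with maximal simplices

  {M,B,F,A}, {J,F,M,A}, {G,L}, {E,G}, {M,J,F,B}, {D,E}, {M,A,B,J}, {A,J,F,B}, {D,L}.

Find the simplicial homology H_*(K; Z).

H_0 = Z^2,  H_1 = Z,  H_2 = 0,  H_3 = Z.

Order the vertices as A < B < D < E < F < G < J < L < M. Listing each simplex with vertices in this order, K has dimension 3 with simplices:

  0-simplices (9): A, B, D, E, F, G, J, L, M
  1-simplices (14): AB, AF, AJ, AM, BF, BJ, BM, DE, DL, EG, FJ, FM, GL, JM
  2-simplices (10): ABF, ABJ, ABM, AFJ, AFM, AJM, BFJ, BFM, BJM, FJM
  3-simplices (5): ABFJ, ABFM, ABJM, AFJM, BFJM

so the chain groups are C_0 ≅ Z^9, C_1 ≅ Z^14, C_2 ≅ Z^10, C_3 ≅ Z^5.

Boundary ∂_1: C_1 → C_0 maps an edge to its endpoints' difference, ∂[p,q] = q − p. For instance
  ∂FJ = J − F.
The 9×14 boundary matrix has rank 7 and Smith normal form diag(1,1,1,1,1,1,1).

Boundary ∂_2: C_2 → C_1 acts by ∂[p,q,r] = [q,r] − [p,r] + [p,q]. For instance
  ∂ABM = BM − AM + AB,
  ∂AFJ = FJ − AJ + AF.
The resulting 14×10 matrix has rank 6, and its Smith normal form has invariant factors (1,1,1,1,1,1).

∂_3: C_3 → C_2 sends each 3-simplex σ to the alternating sum Σ_i (−1)^i (σ with its i-th vertex removed). For instance
  ∂ABJM = BJM − AJM + ABM − ABJ,
  ∂ABFJ = BFJ − AFJ + ABJ − ABF.
The 10×5 boundary matrix has rank 4 and Smith normal form diag(1,1,1,1).

Now H_k = ker ∂_k / im ∂_{k+1}, so:

  H_0: rank C_0 − rank ∂_1 = 9 − 7 = 2, and the invariant factors of ∂_1 are all 1, so H_0 = Z^2.
  H_1: rank ker ∂_1 − rank ∂_2 = (14 − 7) − 6 = 1, and the invariant factors of ∂_2 are all 1, so H_1 = Z.
  H_2: rank ker ∂_2 − rank ∂_3 = (10 − 6) − 4 = 0, and the invariant factors of ∂_3 are all 1, so H_2 = 0.
  H_3: rank ker ∂_3 − rank ∂_4 = (5 − 4) − 0 = 1, and there is no ∂_4, so H_3 = Z.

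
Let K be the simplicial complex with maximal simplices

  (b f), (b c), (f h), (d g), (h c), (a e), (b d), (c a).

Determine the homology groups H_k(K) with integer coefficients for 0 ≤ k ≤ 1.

Take the total order a < b < c < d < e < f < g < h on the vertex set. Then K (dimension 1) consists of the simplices:

  0-simplices (8): a, b, c, d, e, f, g, h
  1-simplices (8): ac, ae, bc, bd, bf, ch, dg, fh

giving chain groups C_0 ≅ Z^8, C_1 ≅ Z^8.

The boundary map ∂_1: C_1 → C_0 is given by ∂[p,q] = [q] − [p]. For instance
  ∂bd = d − b.
The 8×8 boundary matrix has rank 7 and Smith normal form diag(1,1,1,1,1,1,1).

Computing H_k = (kernel of ∂_k) / (image of ∂_{k+1}):

  H_0: rank C_0 − rank ∂_1 = 8 − 7 = 1, and the invariant factors of ∂_1 are all 1, so H_0 ≅ Z.
  H_1: rank ker ∂_1 − rank ∂_2 = (8 − 7) − 0 = 1, and there is no ∂_2, so H_1 ≅ Z.

H_0 ≅ Z,  H_1 ≅ Z.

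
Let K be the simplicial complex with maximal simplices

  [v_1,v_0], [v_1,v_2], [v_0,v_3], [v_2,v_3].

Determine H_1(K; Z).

K has 4 vertices, 4 edges.
rank ∂_1 = 3, rank ∂_2 = 0 ⇒ b_1 = 4 − 3 − 0 = 1. So H_1 ≅ Z.

H_1 = Z.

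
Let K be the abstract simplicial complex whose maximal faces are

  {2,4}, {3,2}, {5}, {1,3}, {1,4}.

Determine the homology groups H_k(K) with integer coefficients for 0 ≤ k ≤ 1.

We work with the vertex ordering 1 < 2 < 3 < 4 < 5. The simplices of K, each written with vertices in increasing order, are:

  0-simplices (5): [1], [2], [3], [4], [5]
  1-simplices (4): [1,3], [1,4], [2,3], [2,4]

Hence C_0 ≅ Z^5, C_1 ≅ Z^4.

Boundary ∂_1: C_1 → C_0 is given by ∂[p,q] = [q] − [p].
The resulting 5×4 matrix has rank 3, and its Smith normal form has invariant factors (1,1,1).

Reading off H_k = ker ∂_k / im ∂_{k+1}:

  H_0: rank C_0 − rank ∂_1 = 5 − 3 = 2, and the invariant factors of ∂_1 are all 1, so H_0 = Z^2.
  H_1: rank ker ∂_1 − rank ∂_2 = (4 − 3) − 0 = 1, and there is no ∂_2, so H_1 = Z.

H_0 = Z^2,  H_1 = Z.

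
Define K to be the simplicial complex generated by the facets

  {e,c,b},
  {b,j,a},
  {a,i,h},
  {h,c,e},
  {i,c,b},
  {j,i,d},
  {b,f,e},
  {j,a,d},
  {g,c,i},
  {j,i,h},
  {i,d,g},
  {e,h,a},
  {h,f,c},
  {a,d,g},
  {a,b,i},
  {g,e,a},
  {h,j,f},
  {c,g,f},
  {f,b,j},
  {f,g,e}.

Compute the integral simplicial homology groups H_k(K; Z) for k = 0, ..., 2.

Order the vertices as a < b < c < d < e < f < g < h < i < j. Listing each simplex with vertices in this order, K has dimension 2 with simplices:

  0-simplices (10): a, b, c, d, e, f, g, h, i, j
  1-simplices (30): ab, ad, ae, ag, ah, ai, aj, bc, be, bf, bi, bj, ce, cf, cg, ch, ci, dg, di, dj, ef, eg, eh, fg, fh, fj, gi, hi, hj, ij
  2-simplices (20): abi, abj, adg, adj, aeg, aeh, ahi, bce, bci, bef, bfj, ceh, cfg, cfh, cgi, dgi, dij, efg, fhj, hij

so the chain groups are C_0 ≅ Z^10, C_1 ≅ Z^30, C_2 ≅ Z^20.

Boundary ∂_1: C_1 → C_0 maps an edge to its endpoints' difference, ∂[p,q] = q − p.
The 10×30 boundary matrix has rank 9 and Smith normal form diag(1,1,1,1,1,1,1,1,1).

∂_2: C_2 → C_1 sends each 2-simplex [p,q,r] to [q,r] − [p,r] + [p,q]. For instance
  ∂ahi = hi − ai + ah,
  ∂bce = ce − be + bc.
The resulting 30×20 matrix has rank 20, and its Smith normal form has invariant factors (1,1,1,1,1,1,1,1,1,1,1,1,1,1,1,1,1,1,1,2).

Now H_k = ker ∂_k / im ∂_{k+1}, so:

  H_0: rank C_0 − rank ∂_1 = 10 − 9 = 1, and the invariant factors of ∂_1 are all 1, so H_0 = Z.
  H_1: rank ker ∂_1 − rank ∂_2 = (30 − 9) − 20 = 1, and ∂_2 has invariant factor 2 > 1, so H_1 = Z × Z/2.
  H_2: rank ker ∂_2 − rank ∂_3 = (20 − 20) − 0 = 0, and there is no ∂_3, so H_2 = 0.

(K is a triangulation of the Klein bottle.)

H_0 = Z,  H_1 = Z × Z/2,  H_2 = 0.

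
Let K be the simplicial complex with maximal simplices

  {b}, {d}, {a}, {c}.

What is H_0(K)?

H_0 ≅ Z^4.

K has 4 vertices.
rank ∂_0 = 0, rank ∂_1 = 0 ⇒ b_0 = 4 − 0 − 0 = 4. So H_0 = Z^4.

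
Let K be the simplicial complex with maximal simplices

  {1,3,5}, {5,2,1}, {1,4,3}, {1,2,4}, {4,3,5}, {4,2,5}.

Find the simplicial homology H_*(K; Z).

H_0 ≅ Z,  H_1 = 0,  H_2 ≅ Z.

K has 5 vertices, 9 edges, 6 triangles.
rank ∂_0 = 0, rank ∂_1 = 4 ⇒ b_0 = 5 − 0 − 4 = 1; all invariant factors of ∂_1 are 1 so no torsion. So H_0 = Z.
rank ∂_1 = 4, rank ∂_2 = 5 ⇒ b_1 = 9 − 4 − 5 = 0; all invariant factors of ∂_2 are 1 so no torsion. So H_1 = 0.
rank ∂_2 = 5, rank ∂_3 = 0 ⇒ b_2 = 6 − 5 − 0 = 1. So H_2 = Z.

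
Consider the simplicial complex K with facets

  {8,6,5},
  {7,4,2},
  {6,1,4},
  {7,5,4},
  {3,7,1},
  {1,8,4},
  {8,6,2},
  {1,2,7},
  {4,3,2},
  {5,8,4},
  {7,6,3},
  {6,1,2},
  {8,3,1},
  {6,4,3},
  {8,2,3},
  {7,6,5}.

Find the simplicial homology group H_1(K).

Order the vertices as 1 < 2 < 3 < 4 < 5 < 6 < 7 < 8. Listing each simplex with vertices in this order, K has dimension 2 with simplices:

  0-simplices (8): [1], [2], [3], [4], [5], [6], [7], [8]
  1-simplices (24): (24 of them)
  2-simplices (16): [1,2,6], [1,2,7], [1,3,7], [1,3,8], [1,4,6], [1,4,8], [2,3,4], [2,3,8], [2,4,7], [2,6,8], [3,4,6], [3,6,7], [4,5,7], [4,5,8], [5,6,7], [5,6,8]

giving chain groups C_0 ≅ Z^8, C_1 ≅ Z^24, C_2 ≅ Z^16.

Boundary ∂_1: C_1 → C_0 is given by ∂[p,q] = [q] − [p].
The resulting 8×24 matrix has rank 7, and its Smith normal form has invariant factors (1,1,1,1,1,1,1).

Boundary ∂_2: C_2 → C_1 acts by ∂[p,q,r] = [q,r] − [p,r] + [p,q]. For instance
  ∂[1,3,8] = [3,8] − [1,8] + [1,3],
  ∂[4,5,8] = [5,8] − [4,8] + [4,5].
The 24×16 boundary matrix has rank 15 and Smith normal form diag(1,1,1,1,1,1,1,1,1,1,1,1,1,1,1).

Now H_k = ker ∂_k / im ∂_{k+1}, so:

  H_1: rank ker ∂_1 − rank ∂_2 = (24 − 7) − 15 = 2, and the invariant factors of ∂_2 are all 1, so H_1 = Z^2.

(K is a triangulation of the torus T^2.)

H_1 = Z^2.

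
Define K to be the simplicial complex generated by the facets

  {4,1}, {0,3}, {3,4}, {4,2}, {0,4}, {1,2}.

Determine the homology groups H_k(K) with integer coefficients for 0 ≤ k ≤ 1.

H_0 ≅ Z,  H_1 ≅ Z^2.

K has 5 vertices, 6 edges.
rank ∂_0 = 0, rank ∂_1 = 4 ⇒ b_0 = 5 − 0 − 4 = 1; all invariant factors of ∂_1 are 1 so no torsion. So H_0 ≅ Z.
rank ∂_1 = 4, rank ∂_2 = 0 ⇒ b_1 = 6 − 4 − 0 = 2. So H_1 ≅ Z^2.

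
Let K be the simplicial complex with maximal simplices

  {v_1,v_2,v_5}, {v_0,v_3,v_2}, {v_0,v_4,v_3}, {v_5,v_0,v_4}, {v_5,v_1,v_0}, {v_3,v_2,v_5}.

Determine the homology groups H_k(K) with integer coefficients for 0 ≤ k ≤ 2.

H_0 ≅ Z,  H_1 ≅ Z,  H_2 = 0.

Take the total order v_0 < v_1 < v_2 < v_3 < v_4 < v_5 on the vertex set. Then K (dimension 2) consists of the simplices:

  0-simplices (6): [v_0], [v_1], [v_2], [v_3], [v_4], [v_5]
  1-simplices (12): [v_0,v_1], [v_0,v_2], [v_0,v_3], [v_0,v_4], [v_0,v_5], [v_1,v_2], [v_1,v_5], [v_2,v_3], [v_2,v_5], [v_3,v_4], [v_3,v_5], [v_4,v_5]
  2-simplices (6): [v_0,v_1,v_5], [v_0,v_2,v_3], [v_0,v_3,v_4], [v_0,v_4,v_5], [v_1,v_2,v_5], [v_2,v_3,v_5]

so the chain groups are C_0 ≅ Z^6, C_1 ≅ Z^12, C_2 ≅ Z^6.

∂_1: C_1 → C_0 is given by ∂[p,q] = [q] − [p]. For instance
  ∂[v_1,v_5] = [v_5] − [v_1].
The 6×12 boundary matrix has rank 5 and Smith normal form diag(1,1,1,1,1).

Boundary ∂_2: C_2 → C_1 sends each 2-simplex [p,q,r] to [q,r] − [p,r] + [p,q]. For instance
  ∂[v_0,v_2,v_3] = [v_2,v_3] − [v_0,v_3] + [v_0,v_2],
  ∂[v_1,v_2,v_5] = [v_2,v_5] − [v_1,v_5] + [v_1,v_2].
This gives a 12×6 integer matrix of rank 6; reducing to Smith normal form yields diagonal entries (1,1,1,1,1,1).

Reading off H_k = ker ∂_k / im ∂_{k+1}:

  H_0: rank C_0 − rank ∂_1 = 6 − 5 = 1, and the invariant factors of ∂_1 are all 1, so H_0 = Z.
  H_1: rank ker ∂_1 − rank ∂_2 = (12 − 5) − 6 = 1, and the invariant factors of ∂_2 are all 1, so H_1 = Z.
  H_2: rank ker ∂_2 − rank ∂_3 = (6 − 6) − 0 = 0, and there is no ∂_3, so H_2 = 0.

(K is a triangulation of the cylinder S^1 x I.)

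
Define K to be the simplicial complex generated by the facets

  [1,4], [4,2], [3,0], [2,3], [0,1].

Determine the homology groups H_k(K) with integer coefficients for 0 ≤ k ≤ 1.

H_0 = Z,  H_1 = Z.

K has 5 vertices, 5 edges.
rank ∂_0 = 0, rank ∂_1 = 4 ⇒ b_0 = 5 − 0 − 4 = 1; all invariant factors of ∂_1 are 1 so no torsion. So H_0 ≅ Z.
rank ∂_1 = 4, rank ∂_2 = 0 ⇒ b_1 = 5 − 4 − 0 = 1. So H_1 ≅ Z.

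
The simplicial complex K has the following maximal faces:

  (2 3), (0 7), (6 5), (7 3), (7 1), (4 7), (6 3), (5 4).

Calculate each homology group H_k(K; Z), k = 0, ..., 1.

H_0 = Z,  H_1 = Z.

Take the total order 0 < 1 < 2 < 3 < 4 < 5 < 6 < 7 on the vertex set. Then K (dimension 1) consists of the simplices:

  0-simplices (8): [0], [1], [2], [3], [4], [5], [6], [7]
  1-simplices (8): [0,7], [1,7], [2,3], [3,6], [3,7], [4,5], [4,7], [5,6]

giving chain groups C_0 ≅ Z^8, C_1 ≅ Z^8.

∂_1: C_1 → C_0 is given by ∂[p,q] = [q] − [p].
This gives a 8×8 integer matrix of rank 7; reducing to Smith normal form yields diagonal entries (1,1,1,1,1,1,1).

Reading off H_k = ker ∂_k / im ∂_{k+1}:

  H_0: rank C_0 − rank ∂_1 = 8 − 7 = 1, and the invariant factors of ∂_1 are all 1, so H_0 = Z.
  H_1: rank ker ∂_1 − rank ∂_2 = (8 − 7) − 0 = 1, and there is no ∂_2, so H_1 = Z.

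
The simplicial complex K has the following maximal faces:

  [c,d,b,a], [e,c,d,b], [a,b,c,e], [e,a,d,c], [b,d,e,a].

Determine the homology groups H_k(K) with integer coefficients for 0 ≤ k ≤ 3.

H_0 ≅ Z,  H_1 = 0,  H_2 = 0,  H_3 ≅ Z.

Take the total order a < b < c < d < e on the vertex set. Then K (dimension 3) consists of the simplices:

  0-simplices (5): a, b, c, d, e
  1-simplices (10): ab, ac, ad, ae, bc, bd, be, cd, ce, de
  2-simplices (10): abc, abd, abe, acd, ace, ade, bcd, bce, bde, cde
  3-simplices (5): abcd, abce, abde, acde, bcde

Hence C_0 ≅ Z^5, C_1 ≅ Z^10, C_2 ≅ Z^10, C_3 ≅ Z^5.

The boundary map ∂_1: C_1 → C_0 is given by ∂[p,q] = [q] − [p].
The 5×10 boundary matrix has rank 4 and Smith normal form diag(1,1,1,1).

∂_2: C_2 → C_1 sends each 2-simplex [p,q,r] to [q,r] − [p,r] + [p,q]. For instance
  ∂abc = bc − ac + ab,
  ∂bcd = cd − bd + bc.
As a 10×10 matrix over Z this has rank 6, with invariant factors (1,1,1,1,1,1).

Boundary ∂_3: C_3 → C_2 sends each 3-simplex σ to the alternating sum Σ_i (−1)^i (σ with its i-th vertex removed). For instance
  ∂bcde = cde − bde + bce − bcd,
  ∂abce = bce − ace + abe − abc.
The resulting 10×5 matrix has rank 4, and its Smith normal form has invariant factors (1,1,1,1).

Reading off H_k = ker ∂_k / im ∂_{k+1}:

  H_0: rank C_0 − rank ∂_1 = 5 − 4 = 1, and the invariant factors of ∂_1 are all 1, so H_0 = Z.
  H_1: rank ker ∂_1 − rank ∂_2 = (10 − 4) − 6 = 0, and the invariant factors of ∂_2 are all 1, so H_1 = 0.
  H_2: rank ker ∂_2 − rank ∂_3 = (10 − 6) − 4 = 0, and the invariant factors of ∂_3 are all 1, so H_2 = 0.
  H_3: rank ker ∂_3 − rank ∂_4 = (5 − 4) − 0 = 1, and there is no ∂_4, so H_3 = Z.

(K is a triangulation of the 3-sphere S^3.)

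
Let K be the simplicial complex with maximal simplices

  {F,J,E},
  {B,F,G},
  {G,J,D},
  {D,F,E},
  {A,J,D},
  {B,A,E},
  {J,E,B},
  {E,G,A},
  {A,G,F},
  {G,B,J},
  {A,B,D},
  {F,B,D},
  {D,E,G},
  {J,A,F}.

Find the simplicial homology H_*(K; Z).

H_0 = Z,  H_1 = Z^2,  H_2 = Z.

Take the total order A < B < D < E < F < G < J on the vertex set. Then K (dimension 2) consists of the simplices:

  0-simplices (7): A, B, D, E, F, G, J
  1-simplices (21): AB, AD, AE, AF, AG, AJ, BD, BE, BF, BG, BJ, DE, DF, DG, DJ, EF, EG, EJ, FG, FJ, GJ
  2-simplices (14): ABD, ABE, ADJ, AEG, AFG, AFJ, BDF, BEJ, BFG, BGJ, DEF, DEG, DGJ, EFJ

so the chain groups are C_0 ≅ Z^7, C_1 ≅ Z^21, C_2 ≅ Z^14.

Boundary ∂_1: C_1 → C_0 sends each edge [p,q] (with p < q) to q − p.
As a 7×21 matrix over Z this has rank 6, with invariant factors (1,1,1,1,1,1).

The boundary map ∂_2: C_2 → C_1 sends each 2-simplex [p,q,r] to [q,r] − [p,r] + [p,q]. For instance
  ∂ABD = BD − AD + AB,
  ∂DGJ = GJ − DJ + DG.
The 21×14 boundary matrix has rank 13 and Smith normal form diag(1,1,1,1,1,1,1,1,1,1,1,1,1).

Computing H_k = (kernel of ∂_k) / (image of ∂_{k+1}):

  H_0: rank C_0 − rank ∂_1 = 7 − 6 = 1, and the invariant factors of ∂_1 are all 1, so H_0 ≅ Z.
  H_1: rank ker ∂_1 − rank ∂_2 = (21 − 6) − 13 = 2, and the invariant factors of ∂_2 are all 1, so H_1 ≅ Z^2.
  H_2: rank ker ∂_2 − rank ∂_3 = (14 − 13) − 0 = 1, and there is no ∂_3, so H_2 ≅ Z.

(K is a triangulation of the torus T^2.)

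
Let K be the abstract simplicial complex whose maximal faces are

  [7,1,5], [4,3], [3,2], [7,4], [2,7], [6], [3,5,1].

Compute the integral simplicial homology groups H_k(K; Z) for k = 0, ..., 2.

H_0 ≅ Z^2,  H_1 ≅ Z^2,  H_2 = 0.

Take the total order 1 < 2 < 3 < 4 < 5 < 6 < 7 on the vertex set. Then K (dimension 2) consists of the simplices:

  0-simplices (7): [1], [2], [3], [4], [5], [6], [7]
  1-simplices (9): [1,3], [1,5], [1,7], [2,3], [2,7], [3,4], [3,5], [4,7], [5,7]
  2-simplices (2): [1,3,5], [1,5,7]

so the chain groups are C_0 ≅ Z^7, C_1 ≅ Z^9, C_2 ≅ Z^2.

The boundary map ∂_1: C_1 → C_0 is given by ∂[p,q] = [q] − [p].
This gives a 7×9 integer matrix of rank 5; reducing to Smith normal form yields diagonal entries (1,1,1,1,1).

∂_2: C_2 → C_1 maps a triangle to the signed sum of its edges. For instance
  ∂[1,3,5] = [3,5] − [1,5] + [1,3],
  ∂[1,5,7] = [5,7] − [1,7] + [1,5].
As a 9×2 matrix over Z this has rank 2, with invariant factors (1,1).

Computing H_k = (kernel of ∂_k) / (image of ∂_{k+1}):

  H_0: rank C_0 − rank ∂_1 = 7 − 5 = 2, and the invariant factors of ∂_1 are all 1, so H_0 = Z^2.
  H_1: rank ker ∂_1 − rank ∂_2 = (9 − 5) − 2 = 2, and the invariant factors of ∂_2 are all 1, so H_1 = Z^2.
  H_2: rank ker ∂_2 − rank ∂_3 = (2 − 2) − 0 = 0, and there is no ∂_3, so H_2 = 0.

As a check, the Euler characteristic is 7 − 9 + 2 = 0, which agrees with 2 − 2 + 0 = 0.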